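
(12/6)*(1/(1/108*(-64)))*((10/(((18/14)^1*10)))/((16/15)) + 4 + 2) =-2907/128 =-22.71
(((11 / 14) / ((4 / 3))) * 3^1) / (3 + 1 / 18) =81 / 140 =0.58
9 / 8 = 1.12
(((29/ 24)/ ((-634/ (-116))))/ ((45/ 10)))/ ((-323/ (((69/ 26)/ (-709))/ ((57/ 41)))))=793063/ 1936550062044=0.00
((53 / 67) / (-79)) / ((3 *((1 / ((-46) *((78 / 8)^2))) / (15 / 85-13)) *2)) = -67365597 / 719848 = -93.58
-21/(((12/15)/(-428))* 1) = 11235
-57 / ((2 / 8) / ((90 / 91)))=-20520 / 91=-225.49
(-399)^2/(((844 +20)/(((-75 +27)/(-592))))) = 14.94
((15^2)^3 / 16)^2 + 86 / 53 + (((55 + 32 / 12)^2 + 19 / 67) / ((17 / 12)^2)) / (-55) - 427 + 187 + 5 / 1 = 7323291358972016367433 / 14449445120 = 506821632121.75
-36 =-36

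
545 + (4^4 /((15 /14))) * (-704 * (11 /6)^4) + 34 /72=-9232657549 /4860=-1899723.78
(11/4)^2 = 121/16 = 7.56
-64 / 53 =-1.21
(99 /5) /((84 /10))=33 /14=2.36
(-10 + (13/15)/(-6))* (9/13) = -7.02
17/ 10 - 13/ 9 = 23/ 90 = 0.26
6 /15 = 0.40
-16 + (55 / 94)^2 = -138351 / 8836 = -15.66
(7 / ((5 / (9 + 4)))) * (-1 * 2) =-182 / 5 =-36.40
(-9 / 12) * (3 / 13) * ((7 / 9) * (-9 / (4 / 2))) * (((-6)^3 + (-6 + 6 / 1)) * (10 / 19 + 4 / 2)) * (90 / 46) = -3674160 / 5681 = -646.75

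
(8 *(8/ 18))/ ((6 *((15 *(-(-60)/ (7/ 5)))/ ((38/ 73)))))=1064/ 2217375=0.00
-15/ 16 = -0.94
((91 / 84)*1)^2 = 169 / 144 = 1.17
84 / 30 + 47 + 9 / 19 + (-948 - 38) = -935.73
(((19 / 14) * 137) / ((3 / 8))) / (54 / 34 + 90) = 177004 / 32697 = 5.41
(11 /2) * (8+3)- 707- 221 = -1735 /2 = -867.50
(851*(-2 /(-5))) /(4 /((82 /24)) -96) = -34891 /9720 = -3.59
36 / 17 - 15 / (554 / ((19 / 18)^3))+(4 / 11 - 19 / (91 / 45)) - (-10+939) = -17152992321119 / 18326900592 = -935.95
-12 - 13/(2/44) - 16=-314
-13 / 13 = -1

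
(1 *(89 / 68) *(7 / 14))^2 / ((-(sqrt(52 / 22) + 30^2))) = -19604475 / 41199719776 + 7921 *sqrt(286) / 164798879104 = -0.00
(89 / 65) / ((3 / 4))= 356 / 195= 1.83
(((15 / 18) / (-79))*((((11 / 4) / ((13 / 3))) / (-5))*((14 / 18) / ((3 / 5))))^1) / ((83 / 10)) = 1925 / 9206028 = 0.00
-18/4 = -9/2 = -4.50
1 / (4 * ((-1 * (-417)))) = 1 / 1668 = 0.00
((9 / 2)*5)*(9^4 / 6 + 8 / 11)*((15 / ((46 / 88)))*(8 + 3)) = 178742025 / 23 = 7771392.39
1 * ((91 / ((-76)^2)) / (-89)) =-91 / 514064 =-0.00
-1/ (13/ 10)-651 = -8473/ 13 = -651.77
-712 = -712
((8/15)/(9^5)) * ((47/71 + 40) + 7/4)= 1606/4192479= 0.00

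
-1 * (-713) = 713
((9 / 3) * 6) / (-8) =-9 / 4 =-2.25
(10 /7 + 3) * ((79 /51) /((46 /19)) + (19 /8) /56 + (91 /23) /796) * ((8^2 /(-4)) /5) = -2227767911 /228758460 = -9.74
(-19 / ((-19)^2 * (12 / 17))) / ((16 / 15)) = -85 / 1216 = -0.07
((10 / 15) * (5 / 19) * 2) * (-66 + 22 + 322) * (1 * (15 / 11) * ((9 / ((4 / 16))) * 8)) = 8006400 / 209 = 38308.13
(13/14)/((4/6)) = 1.39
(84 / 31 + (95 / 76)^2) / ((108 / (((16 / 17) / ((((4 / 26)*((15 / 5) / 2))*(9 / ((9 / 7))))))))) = 27547 / 1195236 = 0.02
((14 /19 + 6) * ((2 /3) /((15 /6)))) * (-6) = -1024 /95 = -10.78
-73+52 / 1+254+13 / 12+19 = 3037 / 12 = 253.08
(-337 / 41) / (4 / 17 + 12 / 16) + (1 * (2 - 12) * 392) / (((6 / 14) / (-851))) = 64146336932 / 8241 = 7783804.99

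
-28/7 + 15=11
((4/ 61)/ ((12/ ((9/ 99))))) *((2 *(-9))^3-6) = -1946/ 671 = -2.90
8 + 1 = 9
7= 7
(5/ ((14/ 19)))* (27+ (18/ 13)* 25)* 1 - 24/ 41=417.52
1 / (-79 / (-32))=32 / 79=0.41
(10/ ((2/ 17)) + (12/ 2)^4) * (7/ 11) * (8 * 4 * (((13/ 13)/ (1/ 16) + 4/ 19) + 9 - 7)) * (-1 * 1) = -107033024/ 209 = -512119.73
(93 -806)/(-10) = 713/10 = 71.30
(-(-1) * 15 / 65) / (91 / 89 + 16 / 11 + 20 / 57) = 0.08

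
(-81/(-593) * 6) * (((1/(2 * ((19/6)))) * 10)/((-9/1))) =-1620/11267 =-0.14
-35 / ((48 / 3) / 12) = -105 / 4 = -26.25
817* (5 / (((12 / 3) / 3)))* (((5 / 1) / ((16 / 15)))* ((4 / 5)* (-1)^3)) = -183825 / 16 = -11489.06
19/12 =1.58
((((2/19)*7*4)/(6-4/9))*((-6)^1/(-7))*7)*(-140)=-42336/95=-445.64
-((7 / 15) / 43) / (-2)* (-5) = -7 / 258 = -0.03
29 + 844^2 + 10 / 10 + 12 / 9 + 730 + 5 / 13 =27810811 / 39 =713097.72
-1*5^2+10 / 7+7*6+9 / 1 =192 / 7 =27.43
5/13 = 0.38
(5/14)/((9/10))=25/63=0.40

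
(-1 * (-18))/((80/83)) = 747/40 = 18.68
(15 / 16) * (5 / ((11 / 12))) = 225 / 44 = 5.11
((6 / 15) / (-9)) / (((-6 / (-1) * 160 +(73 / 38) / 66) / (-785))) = 262504 / 7223259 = 0.04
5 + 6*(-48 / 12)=-19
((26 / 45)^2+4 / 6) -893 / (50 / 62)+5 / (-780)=-116496119 / 105300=-1106.33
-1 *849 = -849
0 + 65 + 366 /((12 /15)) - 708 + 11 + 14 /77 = -3835 /22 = -174.32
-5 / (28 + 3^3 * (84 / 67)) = -335 / 4144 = -0.08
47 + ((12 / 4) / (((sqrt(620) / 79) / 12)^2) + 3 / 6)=1362781 / 310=4396.07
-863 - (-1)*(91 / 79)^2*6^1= -5336297 / 6241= -855.04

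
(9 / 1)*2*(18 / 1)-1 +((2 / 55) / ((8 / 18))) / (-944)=33540311 / 103840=323.00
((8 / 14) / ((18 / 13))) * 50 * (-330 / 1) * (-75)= 3575000 / 7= 510714.29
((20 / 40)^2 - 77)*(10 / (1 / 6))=-4605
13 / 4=3.25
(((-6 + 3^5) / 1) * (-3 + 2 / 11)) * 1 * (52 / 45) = -127348 / 165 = -771.81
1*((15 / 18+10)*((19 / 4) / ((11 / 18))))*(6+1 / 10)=45201 / 88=513.65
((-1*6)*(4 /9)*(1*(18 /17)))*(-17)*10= 480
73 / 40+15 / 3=273 / 40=6.82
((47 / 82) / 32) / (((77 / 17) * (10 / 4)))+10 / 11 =459999 / 505120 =0.91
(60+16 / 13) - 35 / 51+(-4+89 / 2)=133985 / 1326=101.04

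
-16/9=-1.78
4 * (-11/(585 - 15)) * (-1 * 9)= 66/95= 0.69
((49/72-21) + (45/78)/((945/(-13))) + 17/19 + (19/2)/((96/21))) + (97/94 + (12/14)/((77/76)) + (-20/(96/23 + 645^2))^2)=-890846190264610712621/57560871795801941952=-15.48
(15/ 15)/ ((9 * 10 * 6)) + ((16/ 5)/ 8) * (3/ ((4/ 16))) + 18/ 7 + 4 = 42991/ 3780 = 11.37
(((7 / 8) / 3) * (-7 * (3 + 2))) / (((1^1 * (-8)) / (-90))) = -3675 / 32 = -114.84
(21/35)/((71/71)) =3/5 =0.60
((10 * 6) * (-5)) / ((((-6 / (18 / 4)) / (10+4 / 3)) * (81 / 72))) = 6800 / 3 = 2266.67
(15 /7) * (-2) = -30 /7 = -4.29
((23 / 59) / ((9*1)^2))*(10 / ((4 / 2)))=115 / 4779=0.02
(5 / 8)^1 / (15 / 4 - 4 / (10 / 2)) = 25 / 118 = 0.21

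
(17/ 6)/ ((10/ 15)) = 17/ 4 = 4.25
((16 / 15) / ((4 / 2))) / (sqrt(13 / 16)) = 32 * sqrt(13) / 195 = 0.59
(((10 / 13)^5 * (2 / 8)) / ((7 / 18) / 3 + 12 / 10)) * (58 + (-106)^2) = 76234500000 / 133294187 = 571.93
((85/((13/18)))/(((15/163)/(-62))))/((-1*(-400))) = -198.23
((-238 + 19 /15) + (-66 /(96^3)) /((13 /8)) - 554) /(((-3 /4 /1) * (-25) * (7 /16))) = -947361847 /9828000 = -96.39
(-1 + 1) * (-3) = 0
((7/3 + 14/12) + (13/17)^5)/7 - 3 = -48952409/19877998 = -2.46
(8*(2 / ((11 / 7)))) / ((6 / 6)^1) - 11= -9 / 11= -0.82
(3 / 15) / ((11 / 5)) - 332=-3651 / 11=-331.91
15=15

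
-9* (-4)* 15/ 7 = 540/ 7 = 77.14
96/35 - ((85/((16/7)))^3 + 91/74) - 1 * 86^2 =-312007837733/5304320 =-58821.46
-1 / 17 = -0.06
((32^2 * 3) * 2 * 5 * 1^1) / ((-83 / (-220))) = 6758400 / 83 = 81426.51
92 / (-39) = -92 / 39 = -2.36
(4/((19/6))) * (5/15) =8/19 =0.42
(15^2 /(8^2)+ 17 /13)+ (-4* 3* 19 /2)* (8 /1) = -754771 /832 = -907.18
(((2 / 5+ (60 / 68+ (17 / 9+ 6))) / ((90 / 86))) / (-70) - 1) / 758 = -1355719 / 913295250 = -0.00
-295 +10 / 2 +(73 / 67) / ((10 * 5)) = -971427 / 3350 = -289.98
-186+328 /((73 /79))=12334 /73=168.96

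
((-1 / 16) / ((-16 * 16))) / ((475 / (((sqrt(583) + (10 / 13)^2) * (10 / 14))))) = 5 / 23016448 + sqrt(583) / 2723840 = 0.00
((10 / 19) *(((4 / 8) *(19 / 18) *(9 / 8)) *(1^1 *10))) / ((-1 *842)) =-25 / 6736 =-0.00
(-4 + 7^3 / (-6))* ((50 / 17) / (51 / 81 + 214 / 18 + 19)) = -82575 / 14467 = -5.71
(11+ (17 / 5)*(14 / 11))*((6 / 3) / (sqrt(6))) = 281*sqrt(6) / 55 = 12.51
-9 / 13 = -0.69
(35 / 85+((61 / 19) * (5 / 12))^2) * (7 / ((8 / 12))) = 13617191 / 589152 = 23.11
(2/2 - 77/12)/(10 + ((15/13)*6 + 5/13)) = -169/540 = -0.31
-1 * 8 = -8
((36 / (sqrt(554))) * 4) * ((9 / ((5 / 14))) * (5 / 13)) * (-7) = -63504 * sqrt(554) / 3601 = -415.08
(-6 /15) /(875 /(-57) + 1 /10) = 228 /8693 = 0.03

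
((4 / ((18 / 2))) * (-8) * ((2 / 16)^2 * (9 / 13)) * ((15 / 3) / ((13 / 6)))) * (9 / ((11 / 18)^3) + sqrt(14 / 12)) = -3.60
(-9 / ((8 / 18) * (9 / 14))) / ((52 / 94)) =-2961 / 52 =-56.94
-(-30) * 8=240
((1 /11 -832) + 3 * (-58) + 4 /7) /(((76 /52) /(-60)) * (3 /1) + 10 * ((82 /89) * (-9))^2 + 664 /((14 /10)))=-159424858060 /184237619577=-0.87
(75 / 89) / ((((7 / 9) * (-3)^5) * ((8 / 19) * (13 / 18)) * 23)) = -475 / 745108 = -0.00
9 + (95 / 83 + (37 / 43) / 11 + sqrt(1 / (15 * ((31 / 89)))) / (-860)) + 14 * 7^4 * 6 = 7918313493 / 39259-sqrt(41385) / 399900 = 201694.22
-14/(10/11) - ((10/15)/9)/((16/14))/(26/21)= -72317/4680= -15.45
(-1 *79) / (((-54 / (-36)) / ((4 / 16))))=-79 / 6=-13.17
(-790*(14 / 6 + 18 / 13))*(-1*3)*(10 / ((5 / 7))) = 1603700 / 13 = 123361.54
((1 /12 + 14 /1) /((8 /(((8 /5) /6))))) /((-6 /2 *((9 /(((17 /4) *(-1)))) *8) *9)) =2873 /2799360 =0.00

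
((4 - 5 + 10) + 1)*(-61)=-610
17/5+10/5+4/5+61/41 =1576/205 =7.69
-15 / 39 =-5 / 13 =-0.38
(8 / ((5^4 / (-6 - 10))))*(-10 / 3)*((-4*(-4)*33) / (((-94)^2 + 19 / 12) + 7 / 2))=540672 / 13261625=0.04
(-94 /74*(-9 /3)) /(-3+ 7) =0.95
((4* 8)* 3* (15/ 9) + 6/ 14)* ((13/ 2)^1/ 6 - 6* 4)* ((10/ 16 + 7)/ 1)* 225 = -1412874375/ 224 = -6307474.89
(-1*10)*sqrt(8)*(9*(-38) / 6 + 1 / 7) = 7960*sqrt(2) / 7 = 1608.16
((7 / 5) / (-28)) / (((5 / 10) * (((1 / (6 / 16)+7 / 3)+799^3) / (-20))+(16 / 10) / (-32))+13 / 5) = 1 / 255041151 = 0.00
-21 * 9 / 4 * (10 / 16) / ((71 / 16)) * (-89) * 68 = 2859570 / 71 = 40275.63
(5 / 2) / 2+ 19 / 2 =43 / 4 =10.75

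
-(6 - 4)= -2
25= 25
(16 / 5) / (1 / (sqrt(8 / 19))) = 32 * sqrt(38) / 95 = 2.08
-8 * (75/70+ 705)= -39540/7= -5648.57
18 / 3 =6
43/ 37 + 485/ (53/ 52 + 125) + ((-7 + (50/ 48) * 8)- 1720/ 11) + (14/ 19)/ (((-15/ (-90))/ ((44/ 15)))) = -104174629739/ 760115235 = -137.05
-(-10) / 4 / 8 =5 / 16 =0.31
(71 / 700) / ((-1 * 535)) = -71 / 374500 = -0.00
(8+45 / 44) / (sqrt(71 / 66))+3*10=397*sqrt(4686) / 3124+30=38.70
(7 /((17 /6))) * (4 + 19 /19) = 210 /17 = 12.35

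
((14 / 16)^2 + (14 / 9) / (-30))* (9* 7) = 43169 / 960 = 44.97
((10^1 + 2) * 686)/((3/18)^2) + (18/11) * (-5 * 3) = 3259602/11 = 296327.45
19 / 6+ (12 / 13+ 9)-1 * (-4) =1333 / 78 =17.09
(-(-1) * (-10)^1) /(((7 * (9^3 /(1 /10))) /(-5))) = 5 /5103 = 0.00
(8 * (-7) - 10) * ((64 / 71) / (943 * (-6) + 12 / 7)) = 4928 / 468529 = 0.01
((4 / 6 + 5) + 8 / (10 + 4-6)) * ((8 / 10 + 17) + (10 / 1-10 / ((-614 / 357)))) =206392 / 921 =224.10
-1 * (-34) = 34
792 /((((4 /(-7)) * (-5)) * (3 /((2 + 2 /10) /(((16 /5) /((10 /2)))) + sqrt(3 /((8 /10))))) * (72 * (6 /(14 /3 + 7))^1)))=539 * sqrt(15) /432 + 29645 /3456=13.41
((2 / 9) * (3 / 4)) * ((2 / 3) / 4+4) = 25 / 36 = 0.69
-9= -9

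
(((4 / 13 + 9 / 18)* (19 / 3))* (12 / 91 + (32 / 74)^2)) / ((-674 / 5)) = -943445 / 77968657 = -0.01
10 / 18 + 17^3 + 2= 44240 / 9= 4915.56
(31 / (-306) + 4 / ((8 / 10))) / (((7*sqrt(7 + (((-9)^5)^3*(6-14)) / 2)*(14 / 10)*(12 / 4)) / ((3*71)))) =532145*sqrt(823564528378603) / 12348526538508773382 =0.00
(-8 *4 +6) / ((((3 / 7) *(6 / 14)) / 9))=-1274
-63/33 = -21/11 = -1.91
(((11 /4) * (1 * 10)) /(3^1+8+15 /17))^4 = 764269350625 /26639462656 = 28.69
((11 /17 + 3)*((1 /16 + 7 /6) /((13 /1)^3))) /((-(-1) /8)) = 1829 /112047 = 0.02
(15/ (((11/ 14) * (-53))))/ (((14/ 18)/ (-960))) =259200/ 583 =444.60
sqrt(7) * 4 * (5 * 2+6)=64 * sqrt(7)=169.33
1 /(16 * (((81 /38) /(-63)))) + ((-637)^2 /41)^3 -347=4810265971871667091 /4962312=969359841112.70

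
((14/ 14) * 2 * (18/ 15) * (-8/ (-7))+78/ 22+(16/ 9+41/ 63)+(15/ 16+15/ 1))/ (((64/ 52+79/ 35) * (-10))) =-1974323/ 2793120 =-0.71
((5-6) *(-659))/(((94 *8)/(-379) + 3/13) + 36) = 3246893/168733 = 19.24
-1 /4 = -0.25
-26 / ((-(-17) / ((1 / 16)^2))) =-13 / 2176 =-0.01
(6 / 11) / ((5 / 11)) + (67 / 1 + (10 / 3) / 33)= 68.30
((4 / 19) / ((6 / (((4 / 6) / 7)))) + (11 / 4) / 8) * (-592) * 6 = -491915 / 399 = -1232.87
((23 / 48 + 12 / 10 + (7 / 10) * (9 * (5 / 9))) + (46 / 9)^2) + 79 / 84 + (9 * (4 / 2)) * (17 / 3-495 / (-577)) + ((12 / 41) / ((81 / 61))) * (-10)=158259012619 / 1073081520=147.48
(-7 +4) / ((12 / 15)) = -15 / 4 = -3.75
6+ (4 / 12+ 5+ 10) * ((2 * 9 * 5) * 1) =1386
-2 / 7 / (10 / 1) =-1 / 35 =-0.03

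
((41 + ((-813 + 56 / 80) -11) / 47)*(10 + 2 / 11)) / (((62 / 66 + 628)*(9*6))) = 14716 / 2090325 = 0.01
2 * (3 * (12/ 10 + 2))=96/ 5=19.20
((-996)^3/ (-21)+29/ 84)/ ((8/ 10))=58812377.57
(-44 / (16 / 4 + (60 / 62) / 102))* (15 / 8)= -86955 / 4226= -20.58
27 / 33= 9 / 11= 0.82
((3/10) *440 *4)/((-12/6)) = -264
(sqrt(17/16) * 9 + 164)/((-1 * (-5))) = 9 * sqrt(17)/20 + 164/5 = 34.66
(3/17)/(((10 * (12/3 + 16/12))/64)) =18/85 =0.21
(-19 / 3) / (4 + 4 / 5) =-95 / 72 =-1.32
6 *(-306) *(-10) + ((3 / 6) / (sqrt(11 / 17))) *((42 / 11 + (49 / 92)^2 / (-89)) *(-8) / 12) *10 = 18360-158060105 *sqrt(187) / 136723224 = 18344.19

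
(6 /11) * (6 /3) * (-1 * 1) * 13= -156 /11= -14.18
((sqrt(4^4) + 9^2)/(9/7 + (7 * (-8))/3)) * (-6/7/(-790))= -873/144175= -0.01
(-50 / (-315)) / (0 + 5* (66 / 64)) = 64 / 2079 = 0.03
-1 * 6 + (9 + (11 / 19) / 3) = 182 / 57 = 3.19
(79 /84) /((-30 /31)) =-0.97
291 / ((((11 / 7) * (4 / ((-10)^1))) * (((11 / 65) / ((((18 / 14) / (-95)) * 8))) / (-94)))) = -64008360 / 2299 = -27841.83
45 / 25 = 9 / 5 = 1.80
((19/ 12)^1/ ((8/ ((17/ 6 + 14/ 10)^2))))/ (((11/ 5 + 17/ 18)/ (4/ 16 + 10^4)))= 12258346451/ 1086720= 11280.13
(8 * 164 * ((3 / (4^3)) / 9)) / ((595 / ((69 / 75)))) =943 / 89250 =0.01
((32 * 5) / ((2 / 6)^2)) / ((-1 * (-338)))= 720 / 169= 4.26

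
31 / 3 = 10.33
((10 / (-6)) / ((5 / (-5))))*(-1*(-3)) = 5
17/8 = 2.12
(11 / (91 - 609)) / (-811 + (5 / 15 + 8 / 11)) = 363 / 13845104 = 0.00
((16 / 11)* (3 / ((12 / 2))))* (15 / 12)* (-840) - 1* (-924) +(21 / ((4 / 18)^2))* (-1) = -11655 / 44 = -264.89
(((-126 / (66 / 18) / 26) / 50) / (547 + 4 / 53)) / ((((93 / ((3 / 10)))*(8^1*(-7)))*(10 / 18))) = 0.00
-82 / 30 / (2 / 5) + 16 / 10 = -157 / 30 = -5.23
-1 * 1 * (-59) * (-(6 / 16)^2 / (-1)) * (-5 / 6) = -6.91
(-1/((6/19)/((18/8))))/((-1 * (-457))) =-57/3656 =-0.02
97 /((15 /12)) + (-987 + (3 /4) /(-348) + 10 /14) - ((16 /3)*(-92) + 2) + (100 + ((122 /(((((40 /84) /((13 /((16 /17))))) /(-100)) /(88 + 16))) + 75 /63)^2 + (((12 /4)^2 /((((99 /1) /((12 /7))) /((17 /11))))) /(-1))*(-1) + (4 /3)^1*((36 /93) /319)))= 5198081947938831036354277 /3837723120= 1354470290170081.64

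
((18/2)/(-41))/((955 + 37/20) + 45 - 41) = -180/787897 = -0.00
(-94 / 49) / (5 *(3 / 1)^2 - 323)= 0.01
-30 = -30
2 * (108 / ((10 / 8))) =864 / 5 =172.80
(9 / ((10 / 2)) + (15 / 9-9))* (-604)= 50132 / 15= 3342.13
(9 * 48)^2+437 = 187061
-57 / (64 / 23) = -20.48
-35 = -35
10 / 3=3.33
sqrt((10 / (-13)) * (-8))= 4 * sqrt(65) / 13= 2.48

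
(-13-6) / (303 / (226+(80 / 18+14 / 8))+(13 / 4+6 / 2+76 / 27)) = -17152668 / 9361525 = -1.83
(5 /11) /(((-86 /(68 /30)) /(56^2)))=-53312 /1419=-37.57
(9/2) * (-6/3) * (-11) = 99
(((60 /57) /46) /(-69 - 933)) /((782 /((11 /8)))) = -55 /1369669872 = -0.00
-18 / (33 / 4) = -24 / 11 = -2.18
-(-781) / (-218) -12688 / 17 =-2779261 / 3706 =-749.94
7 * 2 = 14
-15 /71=-0.21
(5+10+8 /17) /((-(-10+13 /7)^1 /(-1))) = -1841 /969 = -1.90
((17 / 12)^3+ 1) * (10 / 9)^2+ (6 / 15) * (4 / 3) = 923437 / 174960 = 5.28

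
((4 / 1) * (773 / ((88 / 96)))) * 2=74208 / 11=6746.18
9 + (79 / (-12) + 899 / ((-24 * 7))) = -493 / 168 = -2.93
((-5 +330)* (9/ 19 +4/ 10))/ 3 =5395/ 57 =94.65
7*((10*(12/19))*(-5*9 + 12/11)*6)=-2434320/209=-11647.46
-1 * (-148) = 148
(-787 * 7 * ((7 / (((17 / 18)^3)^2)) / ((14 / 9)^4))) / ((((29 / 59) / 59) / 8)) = -305670711853003104 / 34299485549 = -8911816.23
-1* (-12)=12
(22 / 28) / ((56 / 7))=11 / 112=0.10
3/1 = 3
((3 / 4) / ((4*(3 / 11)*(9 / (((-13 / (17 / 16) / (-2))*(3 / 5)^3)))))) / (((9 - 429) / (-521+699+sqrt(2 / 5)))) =-12727 / 297500 - 143*sqrt(10) / 2975000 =-0.04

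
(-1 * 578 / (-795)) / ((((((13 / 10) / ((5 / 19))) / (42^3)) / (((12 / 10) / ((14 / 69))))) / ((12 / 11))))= 70351.36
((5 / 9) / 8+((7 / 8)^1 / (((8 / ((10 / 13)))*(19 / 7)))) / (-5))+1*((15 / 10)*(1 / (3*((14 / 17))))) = 0.67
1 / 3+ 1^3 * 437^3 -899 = 250357663 / 3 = 83452554.33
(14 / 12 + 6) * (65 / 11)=2795 / 66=42.35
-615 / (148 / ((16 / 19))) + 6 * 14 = 56592 / 703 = 80.50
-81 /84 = -27 /28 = -0.96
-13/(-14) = 13/14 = 0.93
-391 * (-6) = 2346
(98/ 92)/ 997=49/ 45862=0.00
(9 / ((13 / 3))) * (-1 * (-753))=20331 / 13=1563.92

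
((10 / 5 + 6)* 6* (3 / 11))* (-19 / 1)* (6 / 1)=-16416 / 11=-1492.36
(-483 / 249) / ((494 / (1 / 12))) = -161 / 492024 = -0.00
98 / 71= 1.38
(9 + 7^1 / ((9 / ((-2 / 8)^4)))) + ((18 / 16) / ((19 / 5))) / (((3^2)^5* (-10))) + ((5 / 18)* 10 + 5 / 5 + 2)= 471695789 / 31912704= 14.78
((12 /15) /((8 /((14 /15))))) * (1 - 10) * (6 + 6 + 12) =-504 /25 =-20.16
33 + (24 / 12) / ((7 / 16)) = 263 / 7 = 37.57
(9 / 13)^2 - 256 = -43183 / 169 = -255.52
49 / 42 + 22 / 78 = 113 / 78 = 1.45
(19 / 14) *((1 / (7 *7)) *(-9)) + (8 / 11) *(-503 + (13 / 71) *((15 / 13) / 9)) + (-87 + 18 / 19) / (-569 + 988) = -366.26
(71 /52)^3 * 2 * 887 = 317467057 /70304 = 4515.63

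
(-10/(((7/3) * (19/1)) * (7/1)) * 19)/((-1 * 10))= 3/49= 0.06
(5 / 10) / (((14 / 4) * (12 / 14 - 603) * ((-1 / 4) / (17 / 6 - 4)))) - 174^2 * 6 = -2297040134 / 12645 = -181656.00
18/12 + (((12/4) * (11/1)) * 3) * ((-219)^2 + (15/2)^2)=19014837/4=4753709.25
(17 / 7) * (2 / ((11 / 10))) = 340 / 77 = 4.42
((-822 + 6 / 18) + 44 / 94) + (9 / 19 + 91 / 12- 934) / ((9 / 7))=-148656511 / 96444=-1541.38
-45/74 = -0.61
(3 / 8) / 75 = 1 / 200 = 0.00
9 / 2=4.50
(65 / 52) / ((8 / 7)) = 35 / 32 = 1.09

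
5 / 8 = 0.62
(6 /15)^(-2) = 25 /4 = 6.25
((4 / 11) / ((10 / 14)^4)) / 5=9604 / 34375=0.28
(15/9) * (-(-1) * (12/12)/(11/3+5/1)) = 5/26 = 0.19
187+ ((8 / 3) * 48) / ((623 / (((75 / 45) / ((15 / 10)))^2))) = 9449381 / 50463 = 187.25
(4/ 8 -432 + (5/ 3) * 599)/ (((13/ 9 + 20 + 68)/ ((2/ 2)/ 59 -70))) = -42128187/ 94990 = -443.50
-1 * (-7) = 7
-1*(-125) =125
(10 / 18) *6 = 10 / 3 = 3.33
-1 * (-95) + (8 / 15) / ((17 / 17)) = 1433 / 15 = 95.53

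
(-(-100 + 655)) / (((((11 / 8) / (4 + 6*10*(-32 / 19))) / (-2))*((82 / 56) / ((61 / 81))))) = -9322673920 / 231363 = -40294.58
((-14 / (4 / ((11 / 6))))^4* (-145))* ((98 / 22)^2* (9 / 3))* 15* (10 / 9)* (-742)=938105346129875 / 5184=180961679423.20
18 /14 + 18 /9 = 23 /7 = 3.29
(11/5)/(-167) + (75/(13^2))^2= 4382704/23848435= 0.18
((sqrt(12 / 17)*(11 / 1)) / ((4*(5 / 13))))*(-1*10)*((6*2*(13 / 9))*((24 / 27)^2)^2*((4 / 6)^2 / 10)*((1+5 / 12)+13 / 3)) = -350265344*sqrt(51) / 15057495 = -166.12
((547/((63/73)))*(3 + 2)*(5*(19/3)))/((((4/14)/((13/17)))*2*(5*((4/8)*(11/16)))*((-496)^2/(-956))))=-11786233615/38816712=-303.64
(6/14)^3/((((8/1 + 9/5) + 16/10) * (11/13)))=0.01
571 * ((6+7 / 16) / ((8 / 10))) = 294065 / 64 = 4594.77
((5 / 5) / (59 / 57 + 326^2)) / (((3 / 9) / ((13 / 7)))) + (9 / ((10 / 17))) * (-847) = -5495246332137 / 424045370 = -12959.10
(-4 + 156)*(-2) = -304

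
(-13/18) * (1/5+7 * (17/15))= -793/135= -5.87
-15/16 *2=-15/8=-1.88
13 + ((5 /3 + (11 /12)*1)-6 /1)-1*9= 0.58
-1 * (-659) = 659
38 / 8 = 4.75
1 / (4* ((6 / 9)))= 3 / 8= 0.38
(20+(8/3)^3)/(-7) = -1052/189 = -5.57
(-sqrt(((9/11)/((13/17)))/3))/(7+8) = -sqrt(7293)/2145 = -0.04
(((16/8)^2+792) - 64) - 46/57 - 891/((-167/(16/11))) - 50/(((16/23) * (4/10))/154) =-2050995841/76152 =-26932.92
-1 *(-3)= 3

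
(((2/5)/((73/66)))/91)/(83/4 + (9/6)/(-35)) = 528/2751151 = 0.00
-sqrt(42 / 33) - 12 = -12 - sqrt(154) / 11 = -13.13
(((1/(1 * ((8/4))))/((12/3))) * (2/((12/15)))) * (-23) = -115/16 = -7.19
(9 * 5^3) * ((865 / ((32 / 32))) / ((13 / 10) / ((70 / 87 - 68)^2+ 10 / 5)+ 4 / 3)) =729686.25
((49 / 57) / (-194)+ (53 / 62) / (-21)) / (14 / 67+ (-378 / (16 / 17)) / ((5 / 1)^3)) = 1209484000 / 80494512301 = 0.02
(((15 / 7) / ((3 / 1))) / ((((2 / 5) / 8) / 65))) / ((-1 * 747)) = -6500 / 5229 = -1.24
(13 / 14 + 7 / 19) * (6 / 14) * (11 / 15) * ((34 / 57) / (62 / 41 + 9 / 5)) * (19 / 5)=176341 / 632149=0.28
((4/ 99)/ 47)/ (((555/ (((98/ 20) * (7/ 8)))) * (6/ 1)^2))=0.00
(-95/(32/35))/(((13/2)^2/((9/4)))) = -29925/5408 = -5.53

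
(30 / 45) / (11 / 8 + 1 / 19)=304 / 651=0.47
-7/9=-0.78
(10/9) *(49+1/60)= 54.46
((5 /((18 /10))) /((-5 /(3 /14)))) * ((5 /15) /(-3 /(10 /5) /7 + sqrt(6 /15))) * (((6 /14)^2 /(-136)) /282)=25 /217366352 + 5 * sqrt(10) /46578504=0.00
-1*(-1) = 1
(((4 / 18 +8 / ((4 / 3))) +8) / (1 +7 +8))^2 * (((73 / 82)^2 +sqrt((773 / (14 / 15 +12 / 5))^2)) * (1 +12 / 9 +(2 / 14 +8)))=1926.11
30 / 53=0.57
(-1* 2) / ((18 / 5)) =-5 / 9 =-0.56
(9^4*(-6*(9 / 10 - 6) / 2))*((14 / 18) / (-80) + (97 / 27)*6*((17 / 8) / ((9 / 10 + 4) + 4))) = 36715415049 / 71200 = 515665.94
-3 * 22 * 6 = -396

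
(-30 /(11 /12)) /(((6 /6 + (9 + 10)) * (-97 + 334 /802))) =1203 /71005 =0.02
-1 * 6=-6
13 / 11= 1.18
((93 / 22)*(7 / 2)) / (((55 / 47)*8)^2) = 1438059 / 8518400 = 0.17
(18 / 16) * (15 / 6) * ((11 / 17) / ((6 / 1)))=165 / 544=0.30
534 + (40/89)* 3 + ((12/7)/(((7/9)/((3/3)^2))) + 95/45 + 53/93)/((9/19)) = 5975247938/10950471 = 545.66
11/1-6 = 5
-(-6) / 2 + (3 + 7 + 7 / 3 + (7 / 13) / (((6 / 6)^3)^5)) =619 / 39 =15.87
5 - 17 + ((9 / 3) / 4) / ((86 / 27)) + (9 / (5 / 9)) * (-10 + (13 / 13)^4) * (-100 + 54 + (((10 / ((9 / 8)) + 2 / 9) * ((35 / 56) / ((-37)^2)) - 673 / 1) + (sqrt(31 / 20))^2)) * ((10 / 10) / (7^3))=1184031624639 / 4038276200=293.20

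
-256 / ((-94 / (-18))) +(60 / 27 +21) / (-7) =-154975 / 2961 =-52.34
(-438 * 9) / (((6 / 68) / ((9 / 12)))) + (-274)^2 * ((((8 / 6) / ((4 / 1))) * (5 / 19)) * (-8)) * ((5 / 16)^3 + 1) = -213528939 / 2432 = -87799.73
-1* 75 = -75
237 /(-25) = -237 /25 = -9.48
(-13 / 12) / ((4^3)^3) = -13 / 3145728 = -0.00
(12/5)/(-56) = -3/70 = -0.04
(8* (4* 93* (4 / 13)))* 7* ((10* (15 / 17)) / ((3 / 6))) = 24998400 / 221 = 113114.93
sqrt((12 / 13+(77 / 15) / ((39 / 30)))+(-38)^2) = sqrt(2203734) / 39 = 38.06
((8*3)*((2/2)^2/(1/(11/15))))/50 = 44/125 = 0.35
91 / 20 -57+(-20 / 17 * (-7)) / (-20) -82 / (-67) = -51.64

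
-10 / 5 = -2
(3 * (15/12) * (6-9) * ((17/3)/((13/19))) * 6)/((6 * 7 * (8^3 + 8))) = -969/37856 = -0.03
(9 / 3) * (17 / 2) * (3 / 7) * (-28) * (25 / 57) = -2550 / 19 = -134.21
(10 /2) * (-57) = -285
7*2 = 14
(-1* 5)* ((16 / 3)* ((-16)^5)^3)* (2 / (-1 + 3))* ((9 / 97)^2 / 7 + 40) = 242999051916696291985326080 / 197589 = 1229820748709170510429.86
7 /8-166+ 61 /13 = -16685 /104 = -160.43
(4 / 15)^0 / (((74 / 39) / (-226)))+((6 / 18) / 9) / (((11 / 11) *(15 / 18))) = -198241 / 1665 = -119.06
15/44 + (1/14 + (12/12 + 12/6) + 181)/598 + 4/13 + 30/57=1297201/874874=1.48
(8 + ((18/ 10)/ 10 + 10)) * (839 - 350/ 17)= 12646917/ 850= 14878.73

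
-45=-45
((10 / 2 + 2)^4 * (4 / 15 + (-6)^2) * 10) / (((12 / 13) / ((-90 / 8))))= -10612420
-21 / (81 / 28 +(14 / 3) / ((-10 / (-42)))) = -2940 / 3149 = -0.93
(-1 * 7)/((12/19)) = -133/12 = -11.08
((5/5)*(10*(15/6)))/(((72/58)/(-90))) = -1812.50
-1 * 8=-8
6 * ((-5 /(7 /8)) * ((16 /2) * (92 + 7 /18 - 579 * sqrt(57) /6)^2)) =-27959072320 /189 + 102706880 * sqrt(57) /21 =-111006840.56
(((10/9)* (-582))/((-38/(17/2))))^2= 67980025/3249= 20923.37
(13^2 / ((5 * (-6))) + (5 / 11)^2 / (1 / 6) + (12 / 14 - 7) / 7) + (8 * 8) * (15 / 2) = 84440009 / 177870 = 474.73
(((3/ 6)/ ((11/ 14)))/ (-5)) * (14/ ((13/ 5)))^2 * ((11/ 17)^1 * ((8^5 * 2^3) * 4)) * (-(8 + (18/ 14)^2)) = 69436702720/ 2873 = 24168709.61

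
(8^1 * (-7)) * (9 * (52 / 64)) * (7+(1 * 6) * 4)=-25389 / 2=-12694.50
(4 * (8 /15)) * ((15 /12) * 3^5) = 648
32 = 32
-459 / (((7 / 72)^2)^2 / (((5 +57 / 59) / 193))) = -4341955166208 / 27340187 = -158812.20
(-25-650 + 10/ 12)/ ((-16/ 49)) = 198205/ 96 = 2064.64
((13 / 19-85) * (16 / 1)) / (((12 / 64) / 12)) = -1640448 / 19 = -86339.37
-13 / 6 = -2.17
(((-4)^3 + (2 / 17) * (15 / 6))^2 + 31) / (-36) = -295462 / 2601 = -113.60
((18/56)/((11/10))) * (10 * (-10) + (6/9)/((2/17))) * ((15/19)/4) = -63675/11704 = -5.44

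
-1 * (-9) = 9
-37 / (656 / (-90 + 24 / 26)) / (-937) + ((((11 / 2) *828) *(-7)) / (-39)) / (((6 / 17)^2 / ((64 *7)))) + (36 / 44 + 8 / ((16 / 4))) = 387588566771641 / 131847144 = 2939681.17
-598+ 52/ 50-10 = -15174/ 25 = -606.96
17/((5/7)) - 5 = 94/5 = 18.80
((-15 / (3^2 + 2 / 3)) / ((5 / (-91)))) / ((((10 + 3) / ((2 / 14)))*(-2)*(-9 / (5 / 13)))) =5 / 754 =0.01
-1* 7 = -7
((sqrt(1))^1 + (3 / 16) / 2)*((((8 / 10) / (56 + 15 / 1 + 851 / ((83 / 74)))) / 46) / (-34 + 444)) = 581 / 10390652960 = 0.00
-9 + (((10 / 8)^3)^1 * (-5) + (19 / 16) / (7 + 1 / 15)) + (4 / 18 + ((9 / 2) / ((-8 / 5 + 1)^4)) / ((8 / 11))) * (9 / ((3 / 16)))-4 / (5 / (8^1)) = 115870843 / 50880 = 2277.34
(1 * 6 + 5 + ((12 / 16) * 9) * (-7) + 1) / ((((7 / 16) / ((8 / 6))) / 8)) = -6016 / 7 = -859.43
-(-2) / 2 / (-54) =-1 / 54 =-0.02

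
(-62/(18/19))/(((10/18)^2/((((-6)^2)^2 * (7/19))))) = -2531088/25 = -101243.52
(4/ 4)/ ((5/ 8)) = 8/ 5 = 1.60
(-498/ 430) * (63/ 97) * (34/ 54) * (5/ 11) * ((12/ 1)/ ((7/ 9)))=-152388/ 45881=-3.32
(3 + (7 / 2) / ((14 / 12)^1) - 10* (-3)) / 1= 36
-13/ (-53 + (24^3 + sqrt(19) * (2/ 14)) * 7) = -1257295/ 9353791206 + 13 * sqrt(19)/ 9353791206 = -0.00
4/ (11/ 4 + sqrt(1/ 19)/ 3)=30096/ 20675 - 192 *sqrt(19)/ 20675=1.42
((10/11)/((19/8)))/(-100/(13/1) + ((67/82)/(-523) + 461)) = 44601440/52819802343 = 0.00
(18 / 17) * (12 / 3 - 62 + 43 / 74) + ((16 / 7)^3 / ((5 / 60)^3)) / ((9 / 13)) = 6417537801 / 215747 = 29745.66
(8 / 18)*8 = 32 / 9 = 3.56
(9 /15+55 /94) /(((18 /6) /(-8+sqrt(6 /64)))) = -2228 /705+557* sqrt(6) /11280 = -3.04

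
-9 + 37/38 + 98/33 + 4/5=-26689/6270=-4.26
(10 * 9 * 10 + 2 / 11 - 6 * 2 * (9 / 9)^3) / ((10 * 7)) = 977 / 77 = 12.69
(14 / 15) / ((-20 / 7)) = -49 / 150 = -0.33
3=3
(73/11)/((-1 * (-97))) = 0.07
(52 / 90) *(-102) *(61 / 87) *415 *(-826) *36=509920219.59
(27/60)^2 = 81/400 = 0.20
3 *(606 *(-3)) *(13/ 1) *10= -709020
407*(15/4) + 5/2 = 6115/4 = 1528.75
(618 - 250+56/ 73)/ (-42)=-8.78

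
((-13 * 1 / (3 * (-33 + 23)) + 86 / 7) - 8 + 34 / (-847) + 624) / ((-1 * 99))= -15974731 / 2515590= -6.35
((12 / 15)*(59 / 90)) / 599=118 / 134775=0.00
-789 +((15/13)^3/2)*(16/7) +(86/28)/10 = -786.94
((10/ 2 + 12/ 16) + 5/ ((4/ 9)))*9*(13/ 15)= 663/ 5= 132.60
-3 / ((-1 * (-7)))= -3 / 7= -0.43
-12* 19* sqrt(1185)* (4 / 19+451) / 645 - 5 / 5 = -34292* sqrt(1185) / 215 - 1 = -5491.52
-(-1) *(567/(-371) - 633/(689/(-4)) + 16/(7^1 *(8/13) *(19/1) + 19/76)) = 6887099/2941341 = 2.34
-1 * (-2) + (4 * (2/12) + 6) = 8.67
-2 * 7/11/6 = -7/33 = -0.21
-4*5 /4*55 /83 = -275 /83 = -3.31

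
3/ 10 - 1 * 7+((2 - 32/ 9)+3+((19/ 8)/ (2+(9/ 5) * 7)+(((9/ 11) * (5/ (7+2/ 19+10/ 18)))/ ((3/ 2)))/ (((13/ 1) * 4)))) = -2503873043/ 492303240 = -5.09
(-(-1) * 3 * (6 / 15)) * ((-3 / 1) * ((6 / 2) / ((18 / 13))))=-39 / 5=-7.80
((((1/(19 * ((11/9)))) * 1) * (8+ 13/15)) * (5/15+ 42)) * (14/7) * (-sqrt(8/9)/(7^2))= -508 * sqrt(2)/1155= -0.62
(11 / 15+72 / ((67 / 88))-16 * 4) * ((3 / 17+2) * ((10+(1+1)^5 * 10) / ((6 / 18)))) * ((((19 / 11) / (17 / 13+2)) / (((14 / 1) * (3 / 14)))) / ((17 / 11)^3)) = 765286462226 / 240624001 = 3180.42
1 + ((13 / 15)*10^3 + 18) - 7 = 2636 / 3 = 878.67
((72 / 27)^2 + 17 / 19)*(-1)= -1369 / 171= -8.01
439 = 439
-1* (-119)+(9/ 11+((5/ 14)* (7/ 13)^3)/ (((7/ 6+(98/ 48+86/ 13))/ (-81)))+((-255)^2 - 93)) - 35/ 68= 5040826049131/ 77490556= 65050.84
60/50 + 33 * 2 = 336/5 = 67.20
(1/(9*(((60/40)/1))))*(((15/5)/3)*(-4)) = -8/27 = -0.30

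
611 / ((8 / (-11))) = -6721 / 8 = -840.12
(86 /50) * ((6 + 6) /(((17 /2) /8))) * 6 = 49536 /425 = 116.56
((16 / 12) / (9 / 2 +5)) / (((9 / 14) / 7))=784 / 513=1.53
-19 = -19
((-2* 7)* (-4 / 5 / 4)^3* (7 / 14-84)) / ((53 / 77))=-90013 / 6625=-13.59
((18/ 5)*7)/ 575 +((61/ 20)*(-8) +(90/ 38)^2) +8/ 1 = -10.75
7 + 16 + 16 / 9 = 223 / 9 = 24.78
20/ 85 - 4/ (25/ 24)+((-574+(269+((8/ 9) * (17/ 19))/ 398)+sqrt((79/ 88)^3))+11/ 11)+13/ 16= -305.94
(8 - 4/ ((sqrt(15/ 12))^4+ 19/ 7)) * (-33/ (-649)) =10152/ 28261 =0.36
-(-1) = 1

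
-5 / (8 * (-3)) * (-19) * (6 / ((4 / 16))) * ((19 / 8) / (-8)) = 1805 / 64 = 28.20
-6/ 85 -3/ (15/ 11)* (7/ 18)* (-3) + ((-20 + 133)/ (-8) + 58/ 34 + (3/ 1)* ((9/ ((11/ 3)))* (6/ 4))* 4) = 768767/ 22440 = 34.26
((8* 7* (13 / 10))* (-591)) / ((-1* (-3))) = -71708 / 5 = -14341.60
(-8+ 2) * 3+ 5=-13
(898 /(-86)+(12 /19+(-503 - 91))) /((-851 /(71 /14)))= 35025223 /9733738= 3.60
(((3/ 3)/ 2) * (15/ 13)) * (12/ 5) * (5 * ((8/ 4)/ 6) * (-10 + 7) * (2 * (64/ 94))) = -5760/ 611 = -9.43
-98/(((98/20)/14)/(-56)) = 15680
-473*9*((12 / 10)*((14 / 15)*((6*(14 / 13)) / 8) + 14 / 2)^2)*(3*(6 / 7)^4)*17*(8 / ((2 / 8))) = -280056108220416 / 1035125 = -270552936.33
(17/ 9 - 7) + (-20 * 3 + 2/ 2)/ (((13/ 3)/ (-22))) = 34448/ 117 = 294.43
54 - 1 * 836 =-782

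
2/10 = 1/5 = 0.20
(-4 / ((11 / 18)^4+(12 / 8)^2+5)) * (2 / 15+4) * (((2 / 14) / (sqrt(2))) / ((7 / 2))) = -8678016 * sqrt(2) / 190050665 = -0.06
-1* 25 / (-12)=2.08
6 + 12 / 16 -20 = -53 / 4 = -13.25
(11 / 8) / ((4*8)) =11 / 256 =0.04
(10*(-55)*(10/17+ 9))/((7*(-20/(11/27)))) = 98615/6426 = 15.35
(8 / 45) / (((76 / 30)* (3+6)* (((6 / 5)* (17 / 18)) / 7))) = 140 / 2907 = 0.05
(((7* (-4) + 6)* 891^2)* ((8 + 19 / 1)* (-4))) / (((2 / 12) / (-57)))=-645101349552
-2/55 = -0.04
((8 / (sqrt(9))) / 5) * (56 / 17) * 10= 896 / 51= 17.57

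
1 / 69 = 0.01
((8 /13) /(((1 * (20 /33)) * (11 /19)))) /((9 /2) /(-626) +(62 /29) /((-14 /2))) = -28973784 /5164315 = -5.61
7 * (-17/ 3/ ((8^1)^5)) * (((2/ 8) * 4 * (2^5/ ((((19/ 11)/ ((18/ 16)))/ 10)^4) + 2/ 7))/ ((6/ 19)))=-7144468271687/ 32364822528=-220.75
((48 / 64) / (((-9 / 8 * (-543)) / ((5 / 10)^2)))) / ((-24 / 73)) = -73 / 78192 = -0.00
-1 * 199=-199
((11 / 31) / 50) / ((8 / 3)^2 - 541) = -99 / 7447750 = -0.00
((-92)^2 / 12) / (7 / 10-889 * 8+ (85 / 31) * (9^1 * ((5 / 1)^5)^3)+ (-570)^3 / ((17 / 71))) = 11151320 / 11894204699249097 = 0.00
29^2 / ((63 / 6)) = 1682 / 21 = 80.10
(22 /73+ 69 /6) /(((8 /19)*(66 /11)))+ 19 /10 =230261 /35040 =6.57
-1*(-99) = 99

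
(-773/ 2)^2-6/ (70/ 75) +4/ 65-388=148987.88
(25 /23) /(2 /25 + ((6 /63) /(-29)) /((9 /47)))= 3425625 /198076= 17.29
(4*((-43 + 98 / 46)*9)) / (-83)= 17.73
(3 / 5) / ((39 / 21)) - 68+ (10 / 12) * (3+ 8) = -22819 / 390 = -58.51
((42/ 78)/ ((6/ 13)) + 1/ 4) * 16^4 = 278528/ 3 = 92842.67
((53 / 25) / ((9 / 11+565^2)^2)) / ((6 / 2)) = 6413 / 924788991169200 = 0.00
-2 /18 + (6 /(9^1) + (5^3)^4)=2197265630 /9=244140625.56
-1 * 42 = -42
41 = 41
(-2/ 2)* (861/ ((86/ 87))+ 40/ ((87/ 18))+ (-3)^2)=-2215389/ 2494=-888.29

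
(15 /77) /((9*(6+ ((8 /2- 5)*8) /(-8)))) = 5 /1617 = 0.00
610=610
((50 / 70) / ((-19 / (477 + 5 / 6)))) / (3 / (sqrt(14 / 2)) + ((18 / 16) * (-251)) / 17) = 132570080 * sqrt(7) / 4728828699 + 244669780 / 225182319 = 1.16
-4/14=-2/7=-0.29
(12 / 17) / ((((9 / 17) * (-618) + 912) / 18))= 0.02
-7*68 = -476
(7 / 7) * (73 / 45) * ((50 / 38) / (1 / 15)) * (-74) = -135050 / 57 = -2369.30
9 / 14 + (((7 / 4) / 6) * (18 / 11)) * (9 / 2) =2.79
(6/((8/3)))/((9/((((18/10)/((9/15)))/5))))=3/20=0.15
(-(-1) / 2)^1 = 1 / 2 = 0.50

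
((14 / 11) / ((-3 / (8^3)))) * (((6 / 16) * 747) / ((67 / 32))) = -21417984 / 737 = -29061.04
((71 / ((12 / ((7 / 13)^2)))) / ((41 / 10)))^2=302586025 / 1728397476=0.18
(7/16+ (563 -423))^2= 5049009/256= 19722.69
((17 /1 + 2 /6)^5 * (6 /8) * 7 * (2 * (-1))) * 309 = -137063553536 /27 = -5076427908.74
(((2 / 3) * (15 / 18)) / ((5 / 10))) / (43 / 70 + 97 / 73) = 51100 / 89361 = 0.57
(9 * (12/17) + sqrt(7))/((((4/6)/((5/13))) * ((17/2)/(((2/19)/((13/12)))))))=360 * sqrt(7)/54587 + 38880/927979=0.06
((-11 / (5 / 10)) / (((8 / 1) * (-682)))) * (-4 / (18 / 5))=-5 / 1116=-0.00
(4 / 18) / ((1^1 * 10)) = 1 / 45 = 0.02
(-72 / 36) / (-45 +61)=-1 / 8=-0.12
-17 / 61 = -0.28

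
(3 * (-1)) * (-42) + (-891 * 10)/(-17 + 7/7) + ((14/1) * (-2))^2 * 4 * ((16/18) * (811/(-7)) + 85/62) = -709722415/2232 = -317975.99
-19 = -19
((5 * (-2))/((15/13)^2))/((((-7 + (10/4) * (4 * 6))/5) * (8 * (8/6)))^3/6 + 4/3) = -38025/1219607134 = -0.00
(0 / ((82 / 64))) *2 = 0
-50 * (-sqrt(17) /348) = 25 * sqrt(17) /174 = 0.59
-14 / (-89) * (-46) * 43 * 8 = -221536 / 89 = -2489.17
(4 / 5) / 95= 0.01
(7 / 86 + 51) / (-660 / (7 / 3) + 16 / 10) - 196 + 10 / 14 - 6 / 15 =-252331967 / 1288280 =-195.87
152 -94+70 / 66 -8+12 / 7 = 12191 / 231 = 52.77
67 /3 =22.33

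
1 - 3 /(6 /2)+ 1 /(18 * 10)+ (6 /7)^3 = 0.64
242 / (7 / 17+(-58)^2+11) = 2057 / 28691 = 0.07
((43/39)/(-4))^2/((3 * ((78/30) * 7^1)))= 9245/6643728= 0.00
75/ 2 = 37.50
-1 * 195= -195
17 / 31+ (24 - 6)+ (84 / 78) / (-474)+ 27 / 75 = 45143549 / 2387775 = 18.91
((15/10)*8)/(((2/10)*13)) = 60/13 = 4.62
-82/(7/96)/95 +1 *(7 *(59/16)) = 148693/10640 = 13.97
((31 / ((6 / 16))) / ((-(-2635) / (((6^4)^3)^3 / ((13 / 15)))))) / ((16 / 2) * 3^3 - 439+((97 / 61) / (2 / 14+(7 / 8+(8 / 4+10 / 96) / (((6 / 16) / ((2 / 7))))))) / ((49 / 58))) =-46544213222481287311380582305366016 / 27709393049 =-1679726912104305879896741.00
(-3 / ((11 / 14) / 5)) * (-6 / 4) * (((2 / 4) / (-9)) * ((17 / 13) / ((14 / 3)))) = -255 / 572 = -0.45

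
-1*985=-985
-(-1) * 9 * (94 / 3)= 282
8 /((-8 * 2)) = -0.50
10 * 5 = 50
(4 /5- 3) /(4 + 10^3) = -11 /5020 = -0.00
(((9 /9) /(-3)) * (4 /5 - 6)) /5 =26 /75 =0.35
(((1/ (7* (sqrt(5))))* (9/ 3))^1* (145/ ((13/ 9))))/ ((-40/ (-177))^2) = 24530607* sqrt(5)/ 145600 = 376.73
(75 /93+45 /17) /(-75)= -364 /7905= -0.05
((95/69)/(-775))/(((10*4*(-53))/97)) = 1843/22673400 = 0.00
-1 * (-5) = 5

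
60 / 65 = 12 / 13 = 0.92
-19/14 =-1.36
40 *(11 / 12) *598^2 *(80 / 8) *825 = 108175210000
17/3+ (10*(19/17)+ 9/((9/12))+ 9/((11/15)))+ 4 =25310/561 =45.12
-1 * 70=-70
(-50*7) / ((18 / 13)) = -252.78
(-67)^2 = 4489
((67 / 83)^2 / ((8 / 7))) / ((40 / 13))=408499 / 2204480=0.19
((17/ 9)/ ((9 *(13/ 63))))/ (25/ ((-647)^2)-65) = -7116353/ 454788360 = -0.02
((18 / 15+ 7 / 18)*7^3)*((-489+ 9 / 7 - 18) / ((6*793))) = -57.93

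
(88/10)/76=11/95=0.12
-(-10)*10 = 100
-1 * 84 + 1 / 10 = -839 / 10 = -83.90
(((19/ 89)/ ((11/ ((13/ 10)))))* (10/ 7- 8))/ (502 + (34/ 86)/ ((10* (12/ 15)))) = -150328/ 455210525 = -0.00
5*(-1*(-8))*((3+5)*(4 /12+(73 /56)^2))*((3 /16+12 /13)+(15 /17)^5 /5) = 881562864095 /1113167888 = 791.94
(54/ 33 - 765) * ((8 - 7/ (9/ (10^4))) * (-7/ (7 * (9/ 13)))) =-282718904/ 33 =-8567239.52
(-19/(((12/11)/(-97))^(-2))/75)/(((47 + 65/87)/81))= -3213432/59116041325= -0.00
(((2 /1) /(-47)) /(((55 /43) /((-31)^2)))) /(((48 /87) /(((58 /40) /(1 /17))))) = -590794931 /413600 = -1428.42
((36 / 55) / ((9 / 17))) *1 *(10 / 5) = 136 / 55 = 2.47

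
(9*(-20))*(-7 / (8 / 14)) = 2205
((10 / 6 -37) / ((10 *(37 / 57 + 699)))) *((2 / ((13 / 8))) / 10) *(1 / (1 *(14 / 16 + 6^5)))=-8056 / 100796076875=-0.00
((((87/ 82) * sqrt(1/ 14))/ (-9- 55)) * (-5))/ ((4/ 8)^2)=435 * sqrt(14)/ 18368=0.09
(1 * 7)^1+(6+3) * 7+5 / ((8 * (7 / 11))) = 3975 / 56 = 70.98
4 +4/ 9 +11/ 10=5.54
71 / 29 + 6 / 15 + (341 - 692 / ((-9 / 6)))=350254 / 435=805.18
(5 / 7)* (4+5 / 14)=305 / 98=3.11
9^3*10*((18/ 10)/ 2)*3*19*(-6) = -2243862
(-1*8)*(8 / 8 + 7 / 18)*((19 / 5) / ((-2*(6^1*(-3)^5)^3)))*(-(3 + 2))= 475 / 13947137604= 0.00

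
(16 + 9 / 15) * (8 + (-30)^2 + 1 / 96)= 7235027 / 480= 15072.97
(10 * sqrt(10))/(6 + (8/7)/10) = 175 * sqrt(10)/107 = 5.17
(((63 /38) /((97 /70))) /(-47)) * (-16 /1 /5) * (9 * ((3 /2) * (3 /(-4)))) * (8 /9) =-0.73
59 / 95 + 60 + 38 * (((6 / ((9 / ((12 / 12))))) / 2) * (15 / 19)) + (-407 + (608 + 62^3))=22666964 / 95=238599.62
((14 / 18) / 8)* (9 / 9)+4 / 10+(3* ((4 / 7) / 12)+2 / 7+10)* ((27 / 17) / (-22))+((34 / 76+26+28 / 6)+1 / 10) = 55437565 / 1790712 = 30.96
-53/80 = -0.66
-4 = -4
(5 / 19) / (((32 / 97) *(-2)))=-485 / 1216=-0.40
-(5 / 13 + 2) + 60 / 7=563 / 91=6.19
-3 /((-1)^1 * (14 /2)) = 3 /7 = 0.43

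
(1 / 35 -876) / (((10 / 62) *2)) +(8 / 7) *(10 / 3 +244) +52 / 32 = -10211123 / 4200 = -2431.22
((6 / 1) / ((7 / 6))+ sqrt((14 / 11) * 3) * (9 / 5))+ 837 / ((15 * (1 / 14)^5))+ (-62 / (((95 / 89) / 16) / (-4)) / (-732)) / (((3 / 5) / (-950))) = 9 * sqrt(462) / 55+ 576807882148 / 19215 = 30018628.66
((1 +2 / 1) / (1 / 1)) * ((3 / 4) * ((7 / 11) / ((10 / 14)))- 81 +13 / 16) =-238.56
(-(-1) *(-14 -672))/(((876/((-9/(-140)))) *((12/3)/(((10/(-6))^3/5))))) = 245/21024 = 0.01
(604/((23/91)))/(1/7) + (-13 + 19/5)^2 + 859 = 10161293/575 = 17671.81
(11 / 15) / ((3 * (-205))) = -11 / 9225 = -0.00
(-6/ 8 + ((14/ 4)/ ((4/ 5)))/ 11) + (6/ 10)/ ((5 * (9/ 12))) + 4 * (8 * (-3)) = -211623/ 2200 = -96.19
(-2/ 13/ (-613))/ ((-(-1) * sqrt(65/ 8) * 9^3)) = 4 * sqrt(130)/ 377611065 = 0.00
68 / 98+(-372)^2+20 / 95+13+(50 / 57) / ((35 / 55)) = 386549197 / 2793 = 138399.28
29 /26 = 1.12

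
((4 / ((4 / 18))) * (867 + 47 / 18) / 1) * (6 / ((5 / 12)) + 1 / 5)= 1142669 / 5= 228533.80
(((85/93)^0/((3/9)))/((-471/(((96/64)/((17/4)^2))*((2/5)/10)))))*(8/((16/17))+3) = -276/1134325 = -0.00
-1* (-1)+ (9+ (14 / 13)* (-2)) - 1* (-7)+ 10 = 323 / 13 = 24.85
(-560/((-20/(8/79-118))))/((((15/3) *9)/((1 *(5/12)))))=-65198/2133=-30.57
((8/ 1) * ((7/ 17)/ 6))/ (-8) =-7/ 102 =-0.07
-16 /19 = -0.84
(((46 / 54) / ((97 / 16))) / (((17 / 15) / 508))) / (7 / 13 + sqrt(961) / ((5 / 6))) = 60756800 / 36404973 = 1.67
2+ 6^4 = 1298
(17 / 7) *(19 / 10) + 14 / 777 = 35993 / 7770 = 4.63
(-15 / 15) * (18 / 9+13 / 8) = -29 / 8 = -3.62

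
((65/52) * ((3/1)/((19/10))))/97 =75/3686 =0.02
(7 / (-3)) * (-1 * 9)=21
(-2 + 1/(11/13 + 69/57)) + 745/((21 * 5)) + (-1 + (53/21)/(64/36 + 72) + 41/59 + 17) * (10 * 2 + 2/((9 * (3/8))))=164596197905/470170764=350.08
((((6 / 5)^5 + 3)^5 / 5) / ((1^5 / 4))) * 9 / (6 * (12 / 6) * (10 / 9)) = 40069230188233557890277 / 14901161193847656250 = 2689.00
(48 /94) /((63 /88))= 704 /987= 0.71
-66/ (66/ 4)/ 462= -2/ 231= -0.01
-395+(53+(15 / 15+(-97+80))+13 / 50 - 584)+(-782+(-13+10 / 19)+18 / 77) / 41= -2882518171 / 2999150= -961.11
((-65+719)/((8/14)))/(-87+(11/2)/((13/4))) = -13.42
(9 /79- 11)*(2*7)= -12040 /79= -152.41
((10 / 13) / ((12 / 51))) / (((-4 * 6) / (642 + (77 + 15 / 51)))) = -5095 / 52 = -97.98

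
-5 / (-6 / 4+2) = -10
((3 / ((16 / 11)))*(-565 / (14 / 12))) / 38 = -55935 / 2128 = -26.29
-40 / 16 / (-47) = 5 / 94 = 0.05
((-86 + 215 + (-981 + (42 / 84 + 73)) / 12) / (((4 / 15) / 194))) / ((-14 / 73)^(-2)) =30442965 / 21316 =1428.17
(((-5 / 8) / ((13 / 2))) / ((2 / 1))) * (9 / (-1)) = 45 / 104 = 0.43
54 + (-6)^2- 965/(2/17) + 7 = -16211/2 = -8105.50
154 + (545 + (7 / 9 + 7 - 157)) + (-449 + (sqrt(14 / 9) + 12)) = sqrt(14) / 3 + 1015 / 9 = 114.02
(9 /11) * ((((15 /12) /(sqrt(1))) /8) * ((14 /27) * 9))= 105 /176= 0.60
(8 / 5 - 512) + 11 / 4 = -10153 / 20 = -507.65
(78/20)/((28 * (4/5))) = 39/224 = 0.17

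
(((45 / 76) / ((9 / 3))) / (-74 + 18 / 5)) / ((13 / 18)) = -675 / 173888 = -0.00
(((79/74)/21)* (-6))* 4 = -316/259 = -1.22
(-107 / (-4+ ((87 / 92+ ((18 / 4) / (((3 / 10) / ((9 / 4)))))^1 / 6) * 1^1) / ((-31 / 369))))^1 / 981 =19688 / 14839587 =0.00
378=378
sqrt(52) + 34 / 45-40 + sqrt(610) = -1766 / 45 + 2 * sqrt(13) + sqrt(610) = -7.34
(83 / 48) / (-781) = -83 / 37488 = -0.00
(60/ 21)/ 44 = 5/ 77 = 0.06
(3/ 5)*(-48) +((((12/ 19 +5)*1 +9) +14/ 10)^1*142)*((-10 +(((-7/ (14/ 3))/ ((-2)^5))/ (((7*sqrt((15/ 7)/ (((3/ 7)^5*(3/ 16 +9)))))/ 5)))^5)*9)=-204912.38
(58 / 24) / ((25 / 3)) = 29 / 100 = 0.29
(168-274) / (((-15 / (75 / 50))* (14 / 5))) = 53 / 14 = 3.79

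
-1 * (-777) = 777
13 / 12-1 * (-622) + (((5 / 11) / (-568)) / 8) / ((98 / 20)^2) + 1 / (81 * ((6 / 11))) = 4542880966741 / 7290703728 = 623.11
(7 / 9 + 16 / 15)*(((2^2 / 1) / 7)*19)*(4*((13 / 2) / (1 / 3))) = 164008 / 105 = 1561.98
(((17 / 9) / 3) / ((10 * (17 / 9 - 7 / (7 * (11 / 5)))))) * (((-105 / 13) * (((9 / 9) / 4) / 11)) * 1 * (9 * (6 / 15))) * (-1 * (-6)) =-3213 / 18460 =-0.17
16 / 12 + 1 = 7 / 3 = 2.33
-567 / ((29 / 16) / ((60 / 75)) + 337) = -36288 / 21713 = -1.67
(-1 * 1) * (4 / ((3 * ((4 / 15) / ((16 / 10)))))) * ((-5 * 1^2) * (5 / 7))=200 / 7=28.57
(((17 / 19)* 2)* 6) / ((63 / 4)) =272 / 399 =0.68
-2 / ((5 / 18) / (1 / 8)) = -9 / 10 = -0.90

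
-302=-302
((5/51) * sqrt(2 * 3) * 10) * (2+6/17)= 2000 * sqrt(6)/867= 5.65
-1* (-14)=14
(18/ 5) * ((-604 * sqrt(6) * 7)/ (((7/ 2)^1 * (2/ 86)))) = -934992 * sqrt(6)/ 5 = -458050.66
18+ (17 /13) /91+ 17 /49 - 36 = -146066 /8281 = -17.64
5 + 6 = 11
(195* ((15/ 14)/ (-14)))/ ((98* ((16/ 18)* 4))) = -26325/ 614656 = -0.04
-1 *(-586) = 586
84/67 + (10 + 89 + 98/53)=362567/3551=102.10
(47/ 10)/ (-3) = -47/ 30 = -1.57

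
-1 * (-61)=61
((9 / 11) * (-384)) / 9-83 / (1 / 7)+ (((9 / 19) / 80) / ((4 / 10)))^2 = -2504472709 / 4066304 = -615.91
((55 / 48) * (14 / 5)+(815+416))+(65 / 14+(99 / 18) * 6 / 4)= 209513 / 168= 1247.10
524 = 524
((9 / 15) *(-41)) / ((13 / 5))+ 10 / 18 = -1042 / 117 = -8.91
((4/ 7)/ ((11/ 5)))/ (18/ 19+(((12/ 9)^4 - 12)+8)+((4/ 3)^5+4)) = 46170/ 1479247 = 0.03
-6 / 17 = -0.35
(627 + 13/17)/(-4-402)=-184/119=-1.55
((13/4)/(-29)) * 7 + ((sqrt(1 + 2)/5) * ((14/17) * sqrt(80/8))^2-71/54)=-6575/3132 + 392 * sqrt(3)/289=0.25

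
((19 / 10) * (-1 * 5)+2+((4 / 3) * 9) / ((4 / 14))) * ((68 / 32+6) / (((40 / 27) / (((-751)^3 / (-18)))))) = 1139812744941 / 256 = 4452393534.93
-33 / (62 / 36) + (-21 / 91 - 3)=-9024 / 403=-22.39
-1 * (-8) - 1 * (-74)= 82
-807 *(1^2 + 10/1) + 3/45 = -8876.93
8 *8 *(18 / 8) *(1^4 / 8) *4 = 72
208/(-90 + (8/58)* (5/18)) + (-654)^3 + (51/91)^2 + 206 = -6798667760845561/24304735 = -279726060.00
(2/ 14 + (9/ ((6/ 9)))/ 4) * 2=197/ 28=7.04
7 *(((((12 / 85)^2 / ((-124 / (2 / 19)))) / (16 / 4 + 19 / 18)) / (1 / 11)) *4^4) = -3649536 / 55321825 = -0.07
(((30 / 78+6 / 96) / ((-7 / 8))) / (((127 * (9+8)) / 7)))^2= 8649 / 3151025956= 0.00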